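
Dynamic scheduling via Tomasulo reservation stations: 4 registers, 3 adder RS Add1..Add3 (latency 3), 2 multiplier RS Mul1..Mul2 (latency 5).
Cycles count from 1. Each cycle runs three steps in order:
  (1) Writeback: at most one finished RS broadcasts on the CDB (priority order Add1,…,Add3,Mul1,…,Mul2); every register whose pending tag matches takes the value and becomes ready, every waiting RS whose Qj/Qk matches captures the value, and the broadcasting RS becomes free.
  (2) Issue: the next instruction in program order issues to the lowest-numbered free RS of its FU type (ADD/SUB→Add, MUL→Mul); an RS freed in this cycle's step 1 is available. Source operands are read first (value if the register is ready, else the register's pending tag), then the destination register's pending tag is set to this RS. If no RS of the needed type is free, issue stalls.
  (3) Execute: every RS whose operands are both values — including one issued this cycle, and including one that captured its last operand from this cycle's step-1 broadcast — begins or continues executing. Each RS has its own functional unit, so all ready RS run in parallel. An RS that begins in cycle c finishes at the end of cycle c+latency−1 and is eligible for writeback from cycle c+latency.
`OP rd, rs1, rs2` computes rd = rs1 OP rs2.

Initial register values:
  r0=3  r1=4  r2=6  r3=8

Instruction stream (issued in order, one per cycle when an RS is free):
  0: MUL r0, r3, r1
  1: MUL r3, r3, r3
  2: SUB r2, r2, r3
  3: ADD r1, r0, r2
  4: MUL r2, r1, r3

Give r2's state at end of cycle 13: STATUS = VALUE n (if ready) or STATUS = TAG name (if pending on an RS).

  c1: issue MUL r0<-Mul1  regs: r0:Mul1,r1:4,r2:6,r3:8
  c2: issue MUL r3<-Mul2  regs: r0:Mul1,r1:4,r2:6,r3:Mul2
  c3: issue SUB r2<-Add1  regs: r0:Mul1,r1:4,r2:Add1,r3:Mul2
  c4: issue ADD r1<-Add2  regs: r0:Mul1,r1:Add2,r2:Add1,r3:Mul2
  c5: stall  regs: r0:Mul1,r1:Add2,r2:Add1,r3:Mul2
  c6: CDB Mul1=32; issue MUL r2<-Mul1  regs: r0:32,r1:Add2,r2:Mul1,r3:Mul2
  c7: CDB Mul2=64  regs: r0:32,r1:Add2,r2:Mul1,r3:64
  c8: -  regs: r0:32,r1:Add2,r2:Mul1,r3:64
  c9: -  regs: r0:32,r1:Add2,r2:Mul1,r3:64
  c10: CDB Add1=-58  regs: r0:32,r1:Add2,r2:Mul1,r3:64
  c11: -  regs: r0:32,r1:Add2,r2:Mul1,r3:64
  c12: -  regs: r0:32,r1:Add2,r2:Mul1,r3:64
  c13: CDB Add2=-26  regs: r0:32,r1:-26,r2:Mul1,r3:64

STATUS = TAG Mul1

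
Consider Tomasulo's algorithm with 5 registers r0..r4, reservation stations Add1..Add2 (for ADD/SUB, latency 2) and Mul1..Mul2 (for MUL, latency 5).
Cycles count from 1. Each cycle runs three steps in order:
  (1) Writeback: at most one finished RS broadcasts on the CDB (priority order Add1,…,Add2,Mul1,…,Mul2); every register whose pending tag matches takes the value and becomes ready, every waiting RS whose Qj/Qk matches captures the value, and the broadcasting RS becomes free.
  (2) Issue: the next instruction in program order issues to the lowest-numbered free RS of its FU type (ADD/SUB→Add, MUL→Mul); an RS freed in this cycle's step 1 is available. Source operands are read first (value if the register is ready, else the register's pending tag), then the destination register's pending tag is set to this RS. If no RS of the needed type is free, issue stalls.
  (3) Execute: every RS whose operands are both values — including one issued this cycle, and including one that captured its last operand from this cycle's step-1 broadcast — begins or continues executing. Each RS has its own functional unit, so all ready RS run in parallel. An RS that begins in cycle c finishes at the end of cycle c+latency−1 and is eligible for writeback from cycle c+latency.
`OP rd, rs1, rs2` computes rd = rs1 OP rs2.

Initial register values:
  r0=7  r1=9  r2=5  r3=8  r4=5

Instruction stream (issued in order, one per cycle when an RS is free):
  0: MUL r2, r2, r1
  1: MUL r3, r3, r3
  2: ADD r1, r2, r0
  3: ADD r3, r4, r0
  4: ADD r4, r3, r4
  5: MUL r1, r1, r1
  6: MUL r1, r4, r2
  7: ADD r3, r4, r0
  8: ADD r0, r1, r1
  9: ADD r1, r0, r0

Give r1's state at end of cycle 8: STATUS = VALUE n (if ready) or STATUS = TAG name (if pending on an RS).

STATUS = TAG Mul1

  c1: issue MUL r2<-Mul1  regs: r0:7,r1:9,r2:Mul1,r3:8,r4:5
  c2: issue MUL r3<-Mul2  regs: r0:7,r1:9,r2:Mul1,r3:Mul2,r4:5
  c3: issue ADD r1<-Add1  regs: r0:7,r1:Add1,r2:Mul1,r3:Mul2,r4:5
  c4: issue ADD r3<-Add2  regs: r0:7,r1:Add1,r2:Mul1,r3:Add2,r4:5
  c5: stall  regs: r0:7,r1:Add1,r2:Mul1,r3:Add2,r4:5
  c6: CDB Add2=12; issue ADD r4<-Add2  regs: r0:7,r1:Add1,r2:Mul1,r3:12,r4:Add2
  c7: CDB Mul1=45; issue MUL r1<-Mul1  regs: r0:7,r1:Mul1,r2:45,r3:12,r4:Add2
  c8: CDB Add2=17; stall  regs: r0:7,r1:Mul1,r2:45,r3:12,r4:17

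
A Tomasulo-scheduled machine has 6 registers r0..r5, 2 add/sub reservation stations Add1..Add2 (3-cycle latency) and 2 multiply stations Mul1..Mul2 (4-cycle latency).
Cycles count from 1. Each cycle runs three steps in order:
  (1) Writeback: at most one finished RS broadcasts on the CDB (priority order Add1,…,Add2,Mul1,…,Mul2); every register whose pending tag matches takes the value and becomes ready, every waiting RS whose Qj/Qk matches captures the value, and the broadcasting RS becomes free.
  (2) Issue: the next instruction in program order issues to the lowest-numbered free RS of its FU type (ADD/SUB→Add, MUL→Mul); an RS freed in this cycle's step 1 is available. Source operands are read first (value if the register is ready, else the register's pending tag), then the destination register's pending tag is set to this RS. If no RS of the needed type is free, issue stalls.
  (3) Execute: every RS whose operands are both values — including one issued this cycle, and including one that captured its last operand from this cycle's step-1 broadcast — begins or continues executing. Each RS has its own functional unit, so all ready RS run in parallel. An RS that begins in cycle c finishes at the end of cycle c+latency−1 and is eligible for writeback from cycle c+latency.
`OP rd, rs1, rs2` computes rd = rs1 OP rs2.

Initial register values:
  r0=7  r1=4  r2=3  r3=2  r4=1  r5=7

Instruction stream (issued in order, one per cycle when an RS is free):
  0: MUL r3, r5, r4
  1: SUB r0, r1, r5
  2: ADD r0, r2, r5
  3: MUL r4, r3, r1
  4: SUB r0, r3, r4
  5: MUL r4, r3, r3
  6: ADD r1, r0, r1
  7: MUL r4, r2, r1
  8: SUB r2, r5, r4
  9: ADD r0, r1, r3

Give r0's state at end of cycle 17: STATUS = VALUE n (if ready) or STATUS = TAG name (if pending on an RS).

STATUS = VALUE -21

  c1: issue MUL r3<-Mul1  regs: r0:7,r1:4,r2:3,r3:Mul1,r4:1,r5:7
  c2: issue SUB r0<-Add1  regs: r0:Add1,r1:4,r2:3,r3:Mul1,r4:1,r5:7
  c3: issue ADD r0<-Add2  regs: r0:Add2,r1:4,r2:3,r3:Mul1,r4:1,r5:7
  c4: issue MUL r4<-Mul2  regs: r0:Add2,r1:4,r2:3,r3:Mul1,r4:Mul2,r5:7
  c5: CDB Add1=-3; issue SUB r0<-Add1  regs: r0:Add1,r1:4,r2:3,r3:Mul1,r4:Mul2,r5:7
  c6: CDB Add2=10; stall  regs: r0:Add1,r1:4,r2:3,r3:Mul1,r4:Mul2,r5:7
  c7: CDB Mul1=7; issue MUL r4<-Mul1  regs: r0:Add1,r1:4,r2:3,r3:7,r4:Mul1,r5:7
  c8: issue ADD r1<-Add2  regs: r0:Add1,r1:Add2,r2:3,r3:7,r4:Mul1,r5:7
  c9: stall  regs: r0:Add1,r1:Add2,r2:3,r3:7,r4:Mul1,r5:7
  c10: stall  regs: r0:Add1,r1:Add2,r2:3,r3:7,r4:Mul1,r5:7
  c11: CDB Mul1=49; issue MUL r4<-Mul1  regs: r0:Add1,r1:Add2,r2:3,r3:7,r4:Mul1,r5:7
  c12: CDB Mul2=28; stall  regs: r0:Add1,r1:Add2,r2:3,r3:7,r4:Mul1,r5:7
  c13: stall  regs: r0:Add1,r1:Add2,r2:3,r3:7,r4:Mul1,r5:7
  c14: stall  regs: r0:Add1,r1:Add2,r2:3,r3:7,r4:Mul1,r5:7
  c15: CDB Add1=-21; issue SUB r2<-Add1  regs: r0:-21,r1:Add2,r2:Add1,r3:7,r4:Mul1,r5:7
  c16: stall  regs: r0:-21,r1:Add2,r2:Add1,r3:7,r4:Mul1,r5:7
  c17: stall  regs: r0:-21,r1:Add2,r2:Add1,r3:7,r4:Mul1,r5:7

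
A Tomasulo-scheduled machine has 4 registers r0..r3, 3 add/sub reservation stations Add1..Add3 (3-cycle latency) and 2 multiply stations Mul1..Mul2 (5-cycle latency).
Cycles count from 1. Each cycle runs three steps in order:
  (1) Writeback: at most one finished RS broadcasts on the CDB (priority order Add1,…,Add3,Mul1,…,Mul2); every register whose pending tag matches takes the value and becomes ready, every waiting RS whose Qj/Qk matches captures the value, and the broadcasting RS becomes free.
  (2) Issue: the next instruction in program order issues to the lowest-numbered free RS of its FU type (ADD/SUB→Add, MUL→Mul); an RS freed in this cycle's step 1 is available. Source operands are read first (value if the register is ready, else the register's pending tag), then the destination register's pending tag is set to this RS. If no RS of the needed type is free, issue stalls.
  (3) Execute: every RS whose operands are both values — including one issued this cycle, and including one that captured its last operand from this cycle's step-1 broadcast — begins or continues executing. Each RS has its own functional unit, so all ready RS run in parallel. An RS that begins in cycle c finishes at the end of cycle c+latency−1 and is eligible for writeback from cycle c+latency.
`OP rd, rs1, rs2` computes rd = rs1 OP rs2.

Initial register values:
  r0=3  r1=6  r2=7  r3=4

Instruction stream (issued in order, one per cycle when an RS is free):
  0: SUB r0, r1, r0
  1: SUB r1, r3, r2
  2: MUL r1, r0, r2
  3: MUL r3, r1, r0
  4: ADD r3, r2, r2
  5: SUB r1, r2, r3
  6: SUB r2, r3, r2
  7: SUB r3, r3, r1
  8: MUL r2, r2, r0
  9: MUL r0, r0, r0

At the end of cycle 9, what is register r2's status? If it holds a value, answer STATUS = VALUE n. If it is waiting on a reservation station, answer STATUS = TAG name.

STATUS = TAG Mul1

  c1: issue SUB r0<-Add1  regs: r0:Add1,r1:6,r2:7,r3:4
  c2: issue SUB r1<-Add2  regs: r0:Add1,r1:Add2,r2:7,r3:4
  c3: issue MUL r1<-Mul1  regs: r0:Add1,r1:Mul1,r2:7,r3:4
  c4: CDB Add1=3; issue MUL r3<-Mul2  regs: r0:3,r1:Mul1,r2:7,r3:Mul2
  c5: CDB Add2=-3; issue ADD r3<-Add1  regs: r0:3,r1:Mul1,r2:7,r3:Add1
  c6: issue SUB r1<-Add2  regs: r0:3,r1:Add2,r2:7,r3:Add1
  c7: issue SUB r2<-Add3  regs: r0:3,r1:Add2,r2:Add3,r3:Add1
  c8: CDB Add1=14; issue SUB r3<-Add1  regs: r0:3,r1:Add2,r2:Add3,r3:Add1
  c9: CDB Mul1=21; issue MUL r2<-Mul1  regs: r0:3,r1:Add2,r2:Mul1,r3:Add1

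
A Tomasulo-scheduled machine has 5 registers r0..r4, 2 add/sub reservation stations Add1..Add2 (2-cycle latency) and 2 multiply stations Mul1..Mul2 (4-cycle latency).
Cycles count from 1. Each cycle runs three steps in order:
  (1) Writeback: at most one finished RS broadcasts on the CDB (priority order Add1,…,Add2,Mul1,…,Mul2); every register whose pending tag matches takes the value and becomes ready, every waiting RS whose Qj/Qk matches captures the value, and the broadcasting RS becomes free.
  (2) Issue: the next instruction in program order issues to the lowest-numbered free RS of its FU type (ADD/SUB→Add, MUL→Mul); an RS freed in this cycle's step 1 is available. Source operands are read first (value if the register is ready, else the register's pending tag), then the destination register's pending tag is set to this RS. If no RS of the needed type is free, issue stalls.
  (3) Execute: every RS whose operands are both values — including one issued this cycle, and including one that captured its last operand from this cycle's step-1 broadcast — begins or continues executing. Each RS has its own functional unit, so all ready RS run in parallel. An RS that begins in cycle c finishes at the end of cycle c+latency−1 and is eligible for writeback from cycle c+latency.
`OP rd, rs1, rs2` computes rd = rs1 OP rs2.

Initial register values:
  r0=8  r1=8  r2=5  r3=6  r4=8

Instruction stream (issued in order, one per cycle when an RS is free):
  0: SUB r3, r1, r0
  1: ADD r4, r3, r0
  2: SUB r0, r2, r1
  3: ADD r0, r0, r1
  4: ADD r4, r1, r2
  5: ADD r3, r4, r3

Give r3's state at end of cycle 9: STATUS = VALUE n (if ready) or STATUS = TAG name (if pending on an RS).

  c1: issue SUB r3<-Add1  regs: r0:8,r1:8,r2:5,r3:Add1,r4:8
  c2: issue ADD r4<-Add2  regs: r0:8,r1:8,r2:5,r3:Add1,r4:Add2
  c3: CDB Add1=0; issue SUB r0<-Add1  regs: r0:Add1,r1:8,r2:5,r3:0,r4:Add2
  c4: stall  regs: r0:Add1,r1:8,r2:5,r3:0,r4:Add2
  c5: CDB Add1=-3; issue ADD r0<-Add1  regs: r0:Add1,r1:8,r2:5,r3:0,r4:Add2
  c6: CDB Add2=8; issue ADD r4<-Add2  regs: r0:Add1,r1:8,r2:5,r3:0,r4:Add2
  c7: CDB Add1=5; issue ADD r3<-Add1  regs: r0:5,r1:8,r2:5,r3:Add1,r4:Add2
  c8: CDB Add2=13  regs: r0:5,r1:8,r2:5,r3:Add1,r4:13
  c9: -  regs: r0:5,r1:8,r2:5,r3:Add1,r4:13

STATUS = TAG Add1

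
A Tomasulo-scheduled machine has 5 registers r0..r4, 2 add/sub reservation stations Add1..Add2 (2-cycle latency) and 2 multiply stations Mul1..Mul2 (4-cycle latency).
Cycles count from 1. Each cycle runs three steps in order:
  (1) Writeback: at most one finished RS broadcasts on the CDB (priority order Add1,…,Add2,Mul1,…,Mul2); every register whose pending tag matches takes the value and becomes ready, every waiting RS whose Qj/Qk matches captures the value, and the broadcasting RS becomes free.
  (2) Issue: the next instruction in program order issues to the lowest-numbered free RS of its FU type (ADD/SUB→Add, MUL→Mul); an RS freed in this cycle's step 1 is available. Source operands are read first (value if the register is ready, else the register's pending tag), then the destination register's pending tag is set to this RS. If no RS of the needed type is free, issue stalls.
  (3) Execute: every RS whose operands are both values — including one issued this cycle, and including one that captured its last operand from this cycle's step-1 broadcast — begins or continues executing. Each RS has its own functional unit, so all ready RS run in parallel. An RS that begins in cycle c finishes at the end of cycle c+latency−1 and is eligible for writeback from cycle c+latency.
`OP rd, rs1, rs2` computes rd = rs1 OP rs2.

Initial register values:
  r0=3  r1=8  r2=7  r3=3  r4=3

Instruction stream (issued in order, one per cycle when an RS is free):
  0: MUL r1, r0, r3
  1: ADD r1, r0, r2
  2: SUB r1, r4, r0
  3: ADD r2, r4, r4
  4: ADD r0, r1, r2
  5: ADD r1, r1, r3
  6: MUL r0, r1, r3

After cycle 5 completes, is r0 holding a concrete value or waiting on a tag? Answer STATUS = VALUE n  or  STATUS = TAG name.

c1: issue MUL r1<-Mul1 | r0:3,r1:Mul1,r2:7,r3:3,r4:3
c2: issue ADD r1<-Add1 | r0:3,r1:Add1,r2:7,r3:3,r4:3
c3: issue SUB r1<-Add2 | r0:3,r1:Add2,r2:7,r3:3,r4:3
c4: CDB Add1=10; issue ADD r2<-Add1 | r0:3,r1:Add2,r2:Add1,r3:3,r4:3
c5: CDB Add2=0; issue ADD r0<-Add2 | r0:Add2,r1:0,r2:Add1,r3:3,r4:3

STATUS = TAG Add2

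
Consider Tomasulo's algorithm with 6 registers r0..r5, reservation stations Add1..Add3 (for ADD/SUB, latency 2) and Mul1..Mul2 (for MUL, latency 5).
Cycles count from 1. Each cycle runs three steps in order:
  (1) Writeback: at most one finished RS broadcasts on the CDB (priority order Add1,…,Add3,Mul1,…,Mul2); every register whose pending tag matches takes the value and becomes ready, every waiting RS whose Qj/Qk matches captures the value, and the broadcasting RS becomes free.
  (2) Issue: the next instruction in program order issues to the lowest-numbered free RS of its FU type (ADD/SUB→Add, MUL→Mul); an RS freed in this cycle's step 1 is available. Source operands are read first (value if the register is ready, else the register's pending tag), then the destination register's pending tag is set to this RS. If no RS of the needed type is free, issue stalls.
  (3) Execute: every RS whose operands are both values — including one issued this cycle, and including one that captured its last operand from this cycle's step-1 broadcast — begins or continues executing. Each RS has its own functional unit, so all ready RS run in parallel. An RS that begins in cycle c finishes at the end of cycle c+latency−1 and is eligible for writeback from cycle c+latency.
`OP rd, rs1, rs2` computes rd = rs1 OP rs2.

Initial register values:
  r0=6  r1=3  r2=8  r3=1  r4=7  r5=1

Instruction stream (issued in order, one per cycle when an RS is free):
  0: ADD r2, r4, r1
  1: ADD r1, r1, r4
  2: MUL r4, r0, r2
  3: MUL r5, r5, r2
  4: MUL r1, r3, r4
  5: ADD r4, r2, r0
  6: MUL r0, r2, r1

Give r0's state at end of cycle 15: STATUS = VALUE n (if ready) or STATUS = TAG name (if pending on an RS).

STATUS = TAG Mul2

cycle 1: issue ADD r2<-Add1 // r0:6,r1:3,r2:Add1,r3:1,r4:7,r5:1
cycle 2: issue ADD r1<-Add2 // r0:6,r1:Add2,r2:Add1,r3:1,r4:7,r5:1
cycle 3: CDB Add1=10; issue MUL r4<-Mul1 // r0:6,r1:Add2,r2:10,r3:1,r4:Mul1,r5:1
cycle 4: CDB Add2=10; issue MUL r5<-Mul2 // r0:6,r1:10,r2:10,r3:1,r4:Mul1,r5:Mul2
cycle 5: stall // r0:6,r1:10,r2:10,r3:1,r4:Mul1,r5:Mul2
cycle 6: stall // r0:6,r1:10,r2:10,r3:1,r4:Mul1,r5:Mul2
cycle 7: stall // r0:6,r1:10,r2:10,r3:1,r4:Mul1,r5:Mul2
cycle 8: CDB Mul1=60; issue MUL r1<-Mul1 // r0:6,r1:Mul1,r2:10,r3:1,r4:60,r5:Mul2
cycle 9: CDB Mul2=10; issue ADD r4<-Add1 // r0:6,r1:Mul1,r2:10,r3:1,r4:Add1,r5:10
cycle 10: issue MUL r0<-Mul2 // r0:Mul2,r1:Mul1,r2:10,r3:1,r4:Add1,r5:10
cycle 11: CDB Add1=16 // r0:Mul2,r1:Mul1,r2:10,r3:1,r4:16,r5:10
cycle 12: - // r0:Mul2,r1:Mul1,r2:10,r3:1,r4:16,r5:10
cycle 13: CDB Mul1=60 // r0:Mul2,r1:60,r2:10,r3:1,r4:16,r5:10
cycle 14: - // r0:Mul2,r1:60,r2:10,r3:1,r4:16,r5:10
cycle 15: - // r0:Mul2,r1:60,r2:10,r3:1,r4:16,r5:10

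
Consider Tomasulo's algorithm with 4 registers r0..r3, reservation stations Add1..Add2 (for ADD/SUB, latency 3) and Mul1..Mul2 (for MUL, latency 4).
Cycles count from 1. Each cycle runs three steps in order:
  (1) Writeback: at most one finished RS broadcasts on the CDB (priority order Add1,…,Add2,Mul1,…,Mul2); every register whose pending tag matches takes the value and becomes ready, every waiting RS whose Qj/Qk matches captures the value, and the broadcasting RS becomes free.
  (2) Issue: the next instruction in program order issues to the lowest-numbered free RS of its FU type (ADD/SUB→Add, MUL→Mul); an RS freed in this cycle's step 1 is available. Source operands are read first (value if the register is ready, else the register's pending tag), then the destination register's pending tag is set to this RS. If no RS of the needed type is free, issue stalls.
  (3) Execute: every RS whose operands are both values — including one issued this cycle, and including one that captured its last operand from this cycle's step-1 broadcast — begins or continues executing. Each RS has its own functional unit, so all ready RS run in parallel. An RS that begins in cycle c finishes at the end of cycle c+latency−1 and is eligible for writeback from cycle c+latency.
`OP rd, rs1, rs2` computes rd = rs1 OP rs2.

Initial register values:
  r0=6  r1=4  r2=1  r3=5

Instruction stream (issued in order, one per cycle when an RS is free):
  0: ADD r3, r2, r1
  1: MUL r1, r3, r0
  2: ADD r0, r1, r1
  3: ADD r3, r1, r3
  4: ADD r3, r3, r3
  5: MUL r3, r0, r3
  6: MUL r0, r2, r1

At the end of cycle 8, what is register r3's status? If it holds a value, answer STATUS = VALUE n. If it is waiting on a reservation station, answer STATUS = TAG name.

STATUS = TAG Add1

cycle 1: issue ADD r3<-Add1 // r0:6,r1:4,r2:1,r3:Add1
cycle 2: issue MUL r1<-Mul1 // r0:6,r1:Mul1,r2:1,r3:Add1
cycle 3: issue ADD r0<-Add2 // r0:Add2,r1:Mul1,r2:1,r3:Add1
cycle 4: CDB Add1=5; issue ADD r3<-Add1 // r0:Add2,r1:Mul1,r2:1,r3:Add1
cycle 5: stall // r0:Add2,r1:Mul1,r2:1,r3:Add1
cycle 6: stall // r0:Add2,r1:Mul1,r2:1,r3:Add1
cycle 7: stall // r0:Add2,r1:Mul1,r2:1,r3:Add1
cycle 8: CDB Mul1=30; stall // r0:Add2,r1:30,r2:1,r3:Add1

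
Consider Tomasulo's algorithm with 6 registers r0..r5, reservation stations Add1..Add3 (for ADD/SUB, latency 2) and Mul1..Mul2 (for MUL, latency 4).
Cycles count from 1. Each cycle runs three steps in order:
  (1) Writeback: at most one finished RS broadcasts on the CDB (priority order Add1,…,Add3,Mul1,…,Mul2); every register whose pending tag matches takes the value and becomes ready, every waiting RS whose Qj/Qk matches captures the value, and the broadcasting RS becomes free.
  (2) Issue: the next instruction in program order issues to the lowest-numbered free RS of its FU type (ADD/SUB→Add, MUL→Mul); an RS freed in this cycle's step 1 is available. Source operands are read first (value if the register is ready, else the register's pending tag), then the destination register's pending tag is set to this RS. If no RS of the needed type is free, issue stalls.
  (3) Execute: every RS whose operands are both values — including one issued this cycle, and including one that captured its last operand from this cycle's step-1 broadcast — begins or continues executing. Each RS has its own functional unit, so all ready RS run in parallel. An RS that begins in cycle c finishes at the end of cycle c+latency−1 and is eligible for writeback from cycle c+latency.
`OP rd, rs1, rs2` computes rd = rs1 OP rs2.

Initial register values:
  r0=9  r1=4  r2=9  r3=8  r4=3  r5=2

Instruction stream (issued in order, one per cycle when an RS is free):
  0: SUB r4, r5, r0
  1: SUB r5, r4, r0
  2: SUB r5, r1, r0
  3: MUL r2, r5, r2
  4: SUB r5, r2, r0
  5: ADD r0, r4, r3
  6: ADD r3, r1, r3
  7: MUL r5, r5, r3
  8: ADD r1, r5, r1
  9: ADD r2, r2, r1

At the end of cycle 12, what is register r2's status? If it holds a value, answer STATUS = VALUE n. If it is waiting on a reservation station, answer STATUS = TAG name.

STATUS = TAG Add3

c1: issue SUB r4<-Add1 | r0:9,r1:4,r2:9,r3:8,r4:Add1,r5:2
c2: issue SUB r5<-Add2 | r0:9,r1:4,r2:9,r3:8,r4:Add1,r5:Add2
c3: CDB Add1=-7; issue SUB r5<-Add1 | r0:9,r1:4,r2:9,r3:8,r4:-7,r5:Add1
c4: issue MUL r2<-Mul1 | r0:9,r1:4,r2:Mul1,r3:8,r4:-7,r5:Add1
c5: CDB Add1=-5; issue SUB r5<-Add1 | r0:9,r1:4,r2:Mul1,r3:8,r4:-7,r5:Add1
c6: CDB Add2=-16; issue ADD r0<-Add2 | r0:Add2,r1:4,r2:Mul1,r3:8,r4:-7,r5:Add1
c7: issue ADD r3<-Add3 | r0:Add2,r1:4,r2:Mul1,r3:Add3,r4:-7,r5:Add1
c8: CDB Add2=1; issue MUL r5<-Mul2 | r0:1,r1:4,r2:Mul1,r3:Add3,r4:-7,r5:Mul2
c9: CDB Add3=12; issue ADD r1<-Add2 | r0:1,r1:Add2,r2:Mul1,r3:12,r4:-7,r5:Mul2
c10: CDB Mul1=-45; issue ADD r2<-Add3 | r0:1,r1:Add2,r2:Add3,r3:12,r4:-7,r5:Mul2
c11: - | r0:1,r1:Add2,r2:Add3,r3:12,r4:-7,r5:Mul2
c12: CDB Add1=-54 | r0:1,r1:Add2,r2:Add3,r3:12,r4:-7,r5:Mul2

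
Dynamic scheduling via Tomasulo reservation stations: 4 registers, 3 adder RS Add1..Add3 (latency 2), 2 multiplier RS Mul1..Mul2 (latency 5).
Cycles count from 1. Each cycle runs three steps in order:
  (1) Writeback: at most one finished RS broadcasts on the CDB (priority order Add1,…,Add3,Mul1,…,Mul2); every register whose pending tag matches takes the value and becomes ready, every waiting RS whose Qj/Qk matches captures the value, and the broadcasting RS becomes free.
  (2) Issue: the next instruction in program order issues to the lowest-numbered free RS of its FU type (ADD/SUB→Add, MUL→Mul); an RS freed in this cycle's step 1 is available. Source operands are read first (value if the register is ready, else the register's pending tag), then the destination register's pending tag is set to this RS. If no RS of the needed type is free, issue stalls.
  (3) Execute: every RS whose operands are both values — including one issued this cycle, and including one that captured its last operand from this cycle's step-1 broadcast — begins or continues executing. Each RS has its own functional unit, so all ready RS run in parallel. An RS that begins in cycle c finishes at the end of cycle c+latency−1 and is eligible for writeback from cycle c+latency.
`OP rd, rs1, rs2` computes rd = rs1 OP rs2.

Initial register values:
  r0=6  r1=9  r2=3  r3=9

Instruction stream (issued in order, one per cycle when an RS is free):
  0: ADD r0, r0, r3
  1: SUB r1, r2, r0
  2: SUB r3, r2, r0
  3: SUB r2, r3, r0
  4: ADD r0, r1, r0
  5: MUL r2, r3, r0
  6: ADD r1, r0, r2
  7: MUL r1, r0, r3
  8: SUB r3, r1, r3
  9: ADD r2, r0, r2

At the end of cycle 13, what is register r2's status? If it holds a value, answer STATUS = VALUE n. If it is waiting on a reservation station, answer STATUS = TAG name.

cycle 1: issue ADD r0<-Add1 // r0:Add1,r1:9,r2:3,r3:9
cycle 2: issue SUB r1<-Add2 // r0:Add1,r1:Add2,r2:3,r3:9
cycle 3: CDB Add1=15; issue SUB r3<-Add1 // r0:15,r1:Add2,r2:3,r3:Add1
cycle 4: issue SUB r2<-Add3 // r0:15,r1:Add2,r2:Add3,r3:Add1
cycle 5: CDB Add1=-12; issue ADD r0<-Add1 // r0:Add1,r1:Add2,r2:Add3,r3:-12
cycle 6: CDB Add2=-12; issue MUL r2<-Mul1 // r0:Add1,r1:-12,r2:Mul1,r3:-12
cycle 7: CDB Add3=-27; issue ADD r1<-Add2 // r0:Add1,r1:Add2,r2:Mul1,r3:-12
cycle 8: CDB Add1=3; issue MUL r1<-Mul2 // r0:3,r1:Mul2,r2:Mul1,r3:-12
cycle 9: issue SUB r3<-Add1 // r0:3,r1:Mul2,r2:Mul1,r3:Add1
cycle 10: issue ADD r2<-Add3 // r0:3,r1:Mul2,r2:Add3,r3:Add1
cycle 11: - // r0:3,r1:Mul2,r2:Add3,r3:Add1
cycle 12: - // r0:3,r1:Mul2,r2:Add3,r3:Add1
cycle 13: CDB Mul1=-36 // r0:3,r1:Mul2,r2:Add3,r3:Add1

STATUS = TAG Add3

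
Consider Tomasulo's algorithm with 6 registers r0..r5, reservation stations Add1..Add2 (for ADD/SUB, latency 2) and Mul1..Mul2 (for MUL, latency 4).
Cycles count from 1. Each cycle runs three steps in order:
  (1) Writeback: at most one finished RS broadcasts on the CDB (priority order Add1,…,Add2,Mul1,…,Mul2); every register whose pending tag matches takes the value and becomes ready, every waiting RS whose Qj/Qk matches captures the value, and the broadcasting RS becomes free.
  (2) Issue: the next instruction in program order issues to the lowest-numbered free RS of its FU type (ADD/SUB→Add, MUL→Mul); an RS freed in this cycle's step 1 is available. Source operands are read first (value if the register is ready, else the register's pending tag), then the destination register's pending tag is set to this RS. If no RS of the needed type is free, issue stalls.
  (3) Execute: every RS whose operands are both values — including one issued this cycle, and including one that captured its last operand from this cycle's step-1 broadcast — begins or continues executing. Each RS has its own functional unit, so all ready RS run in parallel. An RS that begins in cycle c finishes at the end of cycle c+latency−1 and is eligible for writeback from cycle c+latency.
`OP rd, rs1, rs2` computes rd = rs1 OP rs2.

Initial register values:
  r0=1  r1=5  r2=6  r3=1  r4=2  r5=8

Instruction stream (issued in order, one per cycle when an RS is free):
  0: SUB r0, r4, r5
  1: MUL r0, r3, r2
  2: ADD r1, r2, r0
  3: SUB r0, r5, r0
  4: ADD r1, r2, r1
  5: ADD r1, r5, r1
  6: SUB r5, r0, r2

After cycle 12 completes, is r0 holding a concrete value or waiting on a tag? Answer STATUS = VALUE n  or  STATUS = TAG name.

STATUS = VALUE 2

  c1: issue SUB r0<-Add1  regs: r0:Add1,r1:5,r2:6,r3:1,r4:2,r5:8
  c2: issue MUL r0<-Mul1  regs: r0:Mul1,r1:5,r2:6,r3:1,r4:2,r5:8
  c3: CDB Add1=-6; issue ADD r1<-Add1  regs: r0:Mul1,r1:Add1,r2:6,r3:1,r4:2,r5:8
  c4: issue SUB r0<-Add2  regs: r0:Add2,r1:Add1,r2:6,r3:1,r4:2,r5:8
  c5: stall  regs: r0:Add2,r1:Add1,r2:6,r3:1,r4:2,r5:8
  c6: CDB Mul1=6; stall  regs: r0:Add2,r1:Add1,r2:6,r3:1,r4:2,r5:8
  c7: stall  regs: r0:Add2,r1:Add1,r2:6,r3:1,r4:2,r5:8
  c8: CDB Add1=12; issue ADD r1<-Add1  regs: r0:Add2,r1:Add1,r2:6,r3:1,r4:2,r5:8
  c9: CDB Add2=2; issue ADD r1<-Add2  regs: r0:2,r1:Add2,r2:6,r3:1,r4:2,r5:8
  c10: CDB Add1=18; issue SUB r5<-Add1  regs: r0:2,r1:Add2,r2:6,r3:1,r4:2,r5:Add1
  c11: -  regs: r0:2,r1:Add2,r2:6,r3:1,r4:2,r5:Add1
  c12: CDB Add1=-4  regs: r0:2,r1:Add2,r2:6,r3:1,r4:2,r5:-4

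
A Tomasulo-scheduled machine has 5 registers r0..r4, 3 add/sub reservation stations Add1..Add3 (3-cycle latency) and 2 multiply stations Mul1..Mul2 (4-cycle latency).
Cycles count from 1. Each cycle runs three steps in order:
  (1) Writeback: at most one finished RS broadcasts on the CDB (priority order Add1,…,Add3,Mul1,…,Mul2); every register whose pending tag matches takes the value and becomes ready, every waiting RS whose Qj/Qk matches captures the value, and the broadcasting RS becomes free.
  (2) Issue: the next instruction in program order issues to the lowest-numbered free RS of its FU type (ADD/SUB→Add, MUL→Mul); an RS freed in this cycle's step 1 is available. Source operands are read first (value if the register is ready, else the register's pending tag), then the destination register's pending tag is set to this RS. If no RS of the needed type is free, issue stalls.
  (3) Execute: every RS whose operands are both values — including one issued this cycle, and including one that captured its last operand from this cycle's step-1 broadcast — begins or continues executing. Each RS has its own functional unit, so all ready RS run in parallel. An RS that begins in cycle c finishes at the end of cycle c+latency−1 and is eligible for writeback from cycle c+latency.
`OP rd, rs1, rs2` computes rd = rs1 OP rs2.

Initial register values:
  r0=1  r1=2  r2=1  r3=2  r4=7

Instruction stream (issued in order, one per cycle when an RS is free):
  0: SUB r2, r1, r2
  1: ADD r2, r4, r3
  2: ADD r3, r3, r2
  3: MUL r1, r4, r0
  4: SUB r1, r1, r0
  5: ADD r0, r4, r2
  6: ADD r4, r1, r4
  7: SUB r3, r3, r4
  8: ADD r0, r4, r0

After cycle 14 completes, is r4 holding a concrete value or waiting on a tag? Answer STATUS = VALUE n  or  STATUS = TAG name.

cycle 1: issue SUB r2<-Add1 // r0:1,r1:2,r2:Add1,r3:2,r4:7
cycle 2: issue ADD r2<-Add2 // r0:1,r1:2,r2:Add2,r3:2,r4:7
cycle 3: issue ADD r3<-Add3 // r0:1,r1:2,r2:Add2,r3:Add3,r4:7
cycle 4: CDB Add1=1; issue MUL r1<-Mul1 // r0:1,r1:Mul1,r2:Add2,r3:Add3,r4:7
cycle 5: CDB Add2=9; issue SUB r1<-Add1 // r0:1,r1:Add1,r2:9,r3:Add3,r4:7
cycle 6: issue ADD r0<-Add2 // r0:Add2,r1:Add1,r2:9,r3:Add3,r4:7
cycle 7: stall // r0:Add2,r1:Add1,r2:9,r3:Add3,r4:7
cycle 8: CDB Add3=11; issue ADD r4<-Add3 // r0:Add2,r1:Add1,r2:9,r3:11,r4:Add3
cycle 9: CDB Add2=16; issue SUB r3<-Add2 // r0:16,r1:Add1,r2:9,r3:Add2,r4:Add3
cycle 10: CDB Mul1=7; stall // r0:16,r1:Add1,r2:9,r3:Add2,r4:Add3
cycle 11: stall // r0:16,r1:Add1,r2:9,r3:Add2,r4:Add3
cycle 12: stall // r0:16,r1:Add1,r2:9,r3:Add2,r4:Add3
cycle 13: CDB Add1=6; issue ADD r0<-Add1 // r0:Add1,r1:6,r2:9,r3:Add2,r4:Add3
cycle 14: - // r0:Add1,r1:6,r2:9,r3:Add2,r4:Add3

STATUS = TAG Add3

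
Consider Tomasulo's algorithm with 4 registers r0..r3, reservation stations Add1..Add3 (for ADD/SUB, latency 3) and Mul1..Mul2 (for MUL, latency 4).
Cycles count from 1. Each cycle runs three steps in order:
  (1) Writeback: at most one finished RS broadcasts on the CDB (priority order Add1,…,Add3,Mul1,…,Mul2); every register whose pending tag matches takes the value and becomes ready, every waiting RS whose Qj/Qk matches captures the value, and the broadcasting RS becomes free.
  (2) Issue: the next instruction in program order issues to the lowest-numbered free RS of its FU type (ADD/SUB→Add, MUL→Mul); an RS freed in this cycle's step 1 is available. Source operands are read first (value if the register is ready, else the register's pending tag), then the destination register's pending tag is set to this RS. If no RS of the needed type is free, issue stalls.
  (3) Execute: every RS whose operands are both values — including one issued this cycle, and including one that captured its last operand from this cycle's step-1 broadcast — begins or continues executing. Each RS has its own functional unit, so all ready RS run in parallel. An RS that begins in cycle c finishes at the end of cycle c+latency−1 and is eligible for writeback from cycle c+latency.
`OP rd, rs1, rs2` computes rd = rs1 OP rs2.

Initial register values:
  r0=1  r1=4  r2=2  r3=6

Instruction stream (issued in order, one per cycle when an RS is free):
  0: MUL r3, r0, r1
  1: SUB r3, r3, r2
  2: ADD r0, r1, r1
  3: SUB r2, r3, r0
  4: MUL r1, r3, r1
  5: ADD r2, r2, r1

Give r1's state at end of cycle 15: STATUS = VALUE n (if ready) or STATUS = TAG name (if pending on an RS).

STATUS = VALUE 8

  c1: issue MUL r3<-Mul1  regs: r0:1,r1:4,r2:2,r3:Mul1
  c2: issue SUB r3<-Add1  regs: r0:1,r1:4,r2:2,r3:Add1
  c3: issue ADD r0<-Add2  regs: r0:Add2,r1:4,r2:2,r3:Add1
  c4: issue SUB r2<-Add3  regs: r0:Add2,r1:4,r2:Add3,r3:Add1
  c5: CDB Mul1=4; issue MUL r1<-Mul1  regs: r0:Add2,r1:Mul1,r2:Add3,r3:Add1
  c6: CDB Add2=8; issue ADD r2<-Add2  regs: r0:8,r1:Mul1,r2:Add2,r3:Add1
  c7: -  regs: r0:8,r1:Mul1,r2:Add2,r3:Add1
  c8: CDB Add1=2  regs: r0:8,r1:Mul1,r2:Add2,r3:2
  c9: -  regs: r0:8,r1:Mul1,r2:Add2,r3:2
  c10: -  regs: r0:8,r1:Mul1,r2:Add2,r3:2
  c11: CDB Add3=-6  regs: r0:8,r1:Mul1,r2:Add2,r3:2
  c12: CDB Mul1=8  regs: r0:8,r1:8,r2:Add2,r3:2
  c13: -  regs: r0:8,r1:8,r2:Add2,r3:2
  c14: -  regs: r0:8,r1:8,r2:Add2,r3:2
  c15: CDB Add2=2  regs: r0:8,r1:8,r2:2,r3:2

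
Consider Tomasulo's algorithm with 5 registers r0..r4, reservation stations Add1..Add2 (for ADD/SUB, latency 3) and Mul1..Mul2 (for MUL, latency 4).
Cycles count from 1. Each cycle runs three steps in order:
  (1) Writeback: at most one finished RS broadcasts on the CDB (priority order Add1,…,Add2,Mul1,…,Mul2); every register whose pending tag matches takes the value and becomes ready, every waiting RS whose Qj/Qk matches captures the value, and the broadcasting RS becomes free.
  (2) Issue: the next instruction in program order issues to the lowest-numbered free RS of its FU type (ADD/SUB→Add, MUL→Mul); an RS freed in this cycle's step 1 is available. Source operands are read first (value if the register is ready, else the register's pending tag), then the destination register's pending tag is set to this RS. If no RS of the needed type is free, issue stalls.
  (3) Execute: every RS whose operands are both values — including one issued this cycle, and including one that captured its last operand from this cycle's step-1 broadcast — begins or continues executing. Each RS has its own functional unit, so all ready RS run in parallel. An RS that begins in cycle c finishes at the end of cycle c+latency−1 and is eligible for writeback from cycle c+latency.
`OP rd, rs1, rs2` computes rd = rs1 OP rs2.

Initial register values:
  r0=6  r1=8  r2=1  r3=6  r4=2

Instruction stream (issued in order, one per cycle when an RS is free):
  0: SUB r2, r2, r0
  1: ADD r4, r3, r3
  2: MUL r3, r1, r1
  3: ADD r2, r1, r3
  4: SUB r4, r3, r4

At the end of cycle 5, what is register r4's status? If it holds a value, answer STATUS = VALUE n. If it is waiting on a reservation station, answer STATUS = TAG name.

STATUS = TAG Add2

c1: issue SUB r2<-Add1 | r0:6,r1:8,r2:Add1,r3:6,r4:2
c2: issue ADD r4<-Add2 | r0:6,r1:8,r2:Add1,r3:6,r4:Add2
c3: issue MUL r3<-Mul1 | r0:6,r1:8,r2:Add1,r3:Mul1,r4:Add2
c4: CDB Add1=-5; issue ADD r2<-Add1 | r0:6,r1:8,r2:Add1,r3:Mul1,r4:Add2
c5: CDB Add2=12; issue SUB r4<-Add2 | r0:6,r1:8,r2:Add1,r3:Mul1,r4:Add2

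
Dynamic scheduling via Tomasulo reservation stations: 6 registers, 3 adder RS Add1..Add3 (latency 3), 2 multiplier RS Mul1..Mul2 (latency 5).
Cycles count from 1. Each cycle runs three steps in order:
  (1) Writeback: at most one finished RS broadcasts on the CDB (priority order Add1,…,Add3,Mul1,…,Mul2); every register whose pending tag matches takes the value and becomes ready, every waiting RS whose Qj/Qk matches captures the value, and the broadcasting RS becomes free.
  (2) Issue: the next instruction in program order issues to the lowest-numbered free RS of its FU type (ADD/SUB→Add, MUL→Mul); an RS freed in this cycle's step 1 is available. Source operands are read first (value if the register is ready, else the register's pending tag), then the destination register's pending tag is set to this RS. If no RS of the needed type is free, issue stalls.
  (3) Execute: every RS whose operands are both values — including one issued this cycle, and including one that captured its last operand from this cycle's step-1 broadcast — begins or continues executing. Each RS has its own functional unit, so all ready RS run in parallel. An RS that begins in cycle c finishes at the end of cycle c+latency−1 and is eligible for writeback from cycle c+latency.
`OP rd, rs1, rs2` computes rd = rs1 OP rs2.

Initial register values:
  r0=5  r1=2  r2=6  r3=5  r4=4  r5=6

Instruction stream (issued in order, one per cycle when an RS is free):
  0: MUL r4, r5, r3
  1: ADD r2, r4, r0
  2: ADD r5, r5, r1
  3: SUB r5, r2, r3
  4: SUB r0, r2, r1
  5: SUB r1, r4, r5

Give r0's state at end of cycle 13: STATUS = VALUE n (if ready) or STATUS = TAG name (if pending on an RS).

cycle 1: issue MUL r4<-Mul1 // r0:5,r1:2,r2:6,r3:5,r4:Mul1,r5:6
cycle 2: issue ADD r2<-Add1 // r0:5,r1:2,r2:Add1,r3:5,r4:Mul1,r5:6
cycle 3: issue ADD r5<-Add2 // r0:5,r1:2,r2:Add1,r3:5,r4:Mul1,r5:Add2
cycle 4: issue SUB r5<-Add3 // r0:5,r1:2,r2:Add1,r3:5,r4:Mul1,r5:Add3
cycle 5: stall // r0:5,r1:2,r2:Add1,r3:5,r4:Mul1,r5:Add3
cycle 6: CDB Add2=8; issue SUB r0<-Add2 // r0:Add2,r1:2,r2:Add1,r3:5,r4:Mul1,r5:Add3
cycle 7: CDB Mul1=30; stall // r0:Add2,r1:2,r2:Add1,r3:5,r4:30,r5:Add3
cycle 8: stall // r0:Add2,r1:2,r2:Add1,r3:5,r4:30,r5:Add3
cycle 9: stall // r0:Add2,r1:2,r2:Add1,r3:5,r4:30,r5:Add3
cycle 10: CDB Add1=35; issue SUB r1<-Add1 // r0:Add2,r1:Add1,r2:35,r3:5,r4:30,r5:Add3
cycle 11: - // r0:Add2,r1:Add1,r2:35,r3:5,r4:30,r5:Add3
cycle 12: - // r0:Add2,r1:Add1,r2:35,r3:5,r4:30,r5:Add3
cycle 13: CDB Add2=33 // r0:33,r1:Add1,r2:35,r3:5,r4:30,r5:Add3

STATUS = VALUE 33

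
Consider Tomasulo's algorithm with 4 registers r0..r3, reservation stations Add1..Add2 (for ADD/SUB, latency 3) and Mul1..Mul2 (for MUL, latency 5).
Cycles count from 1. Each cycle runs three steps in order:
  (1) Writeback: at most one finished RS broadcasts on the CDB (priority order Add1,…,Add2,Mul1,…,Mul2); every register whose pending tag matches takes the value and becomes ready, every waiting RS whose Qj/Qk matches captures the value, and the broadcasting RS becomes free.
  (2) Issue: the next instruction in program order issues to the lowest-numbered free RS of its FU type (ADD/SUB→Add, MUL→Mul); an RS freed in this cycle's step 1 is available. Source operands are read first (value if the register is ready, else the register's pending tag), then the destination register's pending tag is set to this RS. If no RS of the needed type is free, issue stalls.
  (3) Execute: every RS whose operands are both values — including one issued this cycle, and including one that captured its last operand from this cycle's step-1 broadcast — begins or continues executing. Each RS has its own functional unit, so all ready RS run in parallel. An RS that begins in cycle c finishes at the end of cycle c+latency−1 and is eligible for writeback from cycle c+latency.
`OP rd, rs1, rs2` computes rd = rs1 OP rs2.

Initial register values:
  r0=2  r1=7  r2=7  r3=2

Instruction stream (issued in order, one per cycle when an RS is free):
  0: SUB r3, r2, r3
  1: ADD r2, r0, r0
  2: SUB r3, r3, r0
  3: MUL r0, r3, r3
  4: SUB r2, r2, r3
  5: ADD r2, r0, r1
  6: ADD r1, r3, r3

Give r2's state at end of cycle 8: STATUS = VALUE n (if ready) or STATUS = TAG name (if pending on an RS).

STATUS = TAG Add1

c1: issue SUB r3<-Add1 | r0:2,r1:7,r2:7,r3:Add1
c2: issue ADD r2<-Add2 | r0:2,r1:7,r2:Add2,r3:Add1
c3: stall | r0:2,r1:7,r2:Add2,r3:Add1
c4: CDB Add1=5; issue SUB r3<-Add1 | r0:2,r1:7,r2:Add2,r3:Add1
c5: CDB Add2=4; issue MUL r0<-Mul1 | r0:Mul1,r1:7,r2:4,r3:Add1
c6: issue SUB r2<-Add2 | r0:Mul1,r1:7,r2:Add2,r3:Add1
c7: CDB Add1=3; issue ADD r2<-Add1 | r0:Mul1,r1:7,r2:Add1,r3:3
c8: stall | r0:Mul1,r1:7,r2:Add1,r3:3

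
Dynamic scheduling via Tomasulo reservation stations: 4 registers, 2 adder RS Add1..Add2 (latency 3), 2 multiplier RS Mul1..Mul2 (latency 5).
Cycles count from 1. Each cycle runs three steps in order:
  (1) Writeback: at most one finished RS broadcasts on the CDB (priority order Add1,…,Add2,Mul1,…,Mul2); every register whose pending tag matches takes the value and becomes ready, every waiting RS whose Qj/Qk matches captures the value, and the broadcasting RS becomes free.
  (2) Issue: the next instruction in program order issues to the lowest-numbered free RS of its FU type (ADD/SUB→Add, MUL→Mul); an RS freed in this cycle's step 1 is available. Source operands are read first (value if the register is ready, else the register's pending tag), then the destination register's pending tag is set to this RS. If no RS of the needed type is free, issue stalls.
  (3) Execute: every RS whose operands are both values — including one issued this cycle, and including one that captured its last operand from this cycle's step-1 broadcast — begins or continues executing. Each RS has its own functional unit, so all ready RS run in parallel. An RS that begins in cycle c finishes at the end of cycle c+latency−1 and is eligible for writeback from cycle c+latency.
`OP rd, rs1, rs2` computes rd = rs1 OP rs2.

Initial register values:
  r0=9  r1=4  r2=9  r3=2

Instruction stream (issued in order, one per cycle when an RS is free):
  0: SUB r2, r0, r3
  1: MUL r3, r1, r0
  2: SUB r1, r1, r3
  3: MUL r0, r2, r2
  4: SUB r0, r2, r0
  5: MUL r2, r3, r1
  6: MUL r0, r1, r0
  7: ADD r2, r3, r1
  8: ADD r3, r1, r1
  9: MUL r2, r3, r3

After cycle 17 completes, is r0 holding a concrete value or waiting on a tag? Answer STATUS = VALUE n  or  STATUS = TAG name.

c1: issue SUB r2<-Add1 | r0:9,r1:4,r2:Add1,r3:2
c2: issue MUL r3<-Mul1 | r0:9,r1:4,r2:Add1,r3:Mul1
c3: issue SUB r1<-Add2 | r0:9,r1:Add2,r2:Add1,r3:Mul1
c4: CDB Add1=7; issue MUL r0<-Mul2 | r0:Mul2,r1:Add2,r2:7,r3:Mul1
c5: issue SUB r0<-Add1 | r0:Add1,r1:Add2,r2:7,r3:Mul1
c6: stall | r0:Add1,r1:Add2,r2:7,r3:Mul1
c7: CDB Mul1=36; issue MUL r2<-Mul1 | r0:Add1,r1:Add2,r2:Mul1,r3:36
c8: stall | r0:Add1,r1:Add2,r2:Mul1,r3:36
c9: CDB Mul2=49; issue MUL r0<-Mul2 | r0:Mul2,r1:Add2,r2:Mul1,r3:36
c10: CDB Add2=-32; issue ADD r2<-Add2 | r0:Mul2,r1:-32,r2:Add2,r3:36
c11: stall | r0:Mul2,r1:-32,r2:Add2,r3:36
c12: CDB Add1=-42; issue ADD r3<-Add1 | r0:Mul2,r1:-32,r2:Add2,r3:Add1
c13: CDB Add2=4; stall | r0:Mul2,r1:-32,r2:4,r3:Add1
c14: stall | r0:Mul2,r1:-32,r2:4,r3:Add1
c15: CDB Add1=-64; stall | r0:Mul2,r1:-32,r2:4,r3:-64
c16: CDB Mul1=-1152; issue MUL r2<-Mul1 | r0:Mul2,r1:-32,r2:Mul1,r3:-64
c17: CDB Mul2=1344 | r0:1344,r1:-32,r2:Mul1,r3:-64

STATUS = VALUE 1344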